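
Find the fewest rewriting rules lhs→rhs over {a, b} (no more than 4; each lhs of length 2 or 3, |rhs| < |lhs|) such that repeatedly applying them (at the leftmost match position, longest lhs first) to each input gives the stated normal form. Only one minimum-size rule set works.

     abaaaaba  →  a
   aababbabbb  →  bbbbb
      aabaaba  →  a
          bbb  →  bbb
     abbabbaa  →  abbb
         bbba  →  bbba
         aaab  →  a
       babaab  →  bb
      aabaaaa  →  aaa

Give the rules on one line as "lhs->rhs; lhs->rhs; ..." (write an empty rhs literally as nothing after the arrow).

  | abaaaaba => aaaaba => aabaa => baaa => a
  | aababbabbb => baabbabbb => bbabbb => bbbbb
  | aabaaba => baaaba => aba => a
  | bbb

aab->ba; aba->a; baa->; bab->bb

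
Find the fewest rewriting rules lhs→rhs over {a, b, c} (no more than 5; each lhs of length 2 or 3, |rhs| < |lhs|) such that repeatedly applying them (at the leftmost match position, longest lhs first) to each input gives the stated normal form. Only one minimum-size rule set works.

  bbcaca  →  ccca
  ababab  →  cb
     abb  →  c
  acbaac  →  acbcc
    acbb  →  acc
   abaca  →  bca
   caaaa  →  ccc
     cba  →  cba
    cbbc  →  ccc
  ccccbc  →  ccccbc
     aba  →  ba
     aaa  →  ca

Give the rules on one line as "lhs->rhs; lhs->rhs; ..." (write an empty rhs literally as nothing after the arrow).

  | bbcaca => ccaca => ccca
  | ababab => babab => bbab => cab => cb
  | abb => bb => c
  | acbaac => acbcc

aa->c; ab->b; aca->ca; bb->c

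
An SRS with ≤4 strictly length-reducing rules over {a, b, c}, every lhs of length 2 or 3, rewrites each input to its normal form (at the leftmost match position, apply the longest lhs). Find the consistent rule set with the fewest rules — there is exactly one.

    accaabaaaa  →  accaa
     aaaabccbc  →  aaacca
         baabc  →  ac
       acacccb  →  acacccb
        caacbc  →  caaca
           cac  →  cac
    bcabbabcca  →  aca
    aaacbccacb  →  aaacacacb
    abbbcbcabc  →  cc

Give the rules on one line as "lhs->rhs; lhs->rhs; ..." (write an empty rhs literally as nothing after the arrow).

  | accaabaaaa => accabaaa => accbaa => accaa
  | aaaabccbc => aaaccbc => aaacca
  | baabc => aabc => ac
  | acacccb

ab->; aba->b; ba->a; bc->a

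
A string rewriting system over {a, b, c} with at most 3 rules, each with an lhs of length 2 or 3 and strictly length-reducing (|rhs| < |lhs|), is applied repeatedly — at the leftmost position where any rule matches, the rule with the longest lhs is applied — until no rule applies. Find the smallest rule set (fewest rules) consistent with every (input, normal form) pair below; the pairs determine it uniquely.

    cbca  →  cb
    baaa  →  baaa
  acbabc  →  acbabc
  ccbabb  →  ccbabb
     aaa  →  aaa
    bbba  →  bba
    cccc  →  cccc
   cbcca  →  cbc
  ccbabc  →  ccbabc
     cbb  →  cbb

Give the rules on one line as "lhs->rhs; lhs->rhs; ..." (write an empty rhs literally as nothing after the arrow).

bbb->bb; ca->

  | cbca => cb
  | baaa
  | acbabc
  | ccbabb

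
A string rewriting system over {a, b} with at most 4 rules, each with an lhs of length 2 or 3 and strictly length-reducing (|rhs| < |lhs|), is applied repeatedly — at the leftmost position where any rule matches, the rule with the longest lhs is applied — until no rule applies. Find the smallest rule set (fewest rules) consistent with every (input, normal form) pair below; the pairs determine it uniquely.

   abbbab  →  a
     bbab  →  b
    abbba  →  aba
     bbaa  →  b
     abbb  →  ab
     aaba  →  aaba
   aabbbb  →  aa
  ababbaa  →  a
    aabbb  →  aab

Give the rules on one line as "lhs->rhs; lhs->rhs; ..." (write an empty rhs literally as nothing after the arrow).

abb->a; baa->; bab->

  | abbbab => abab => a
  | bbab => b
  | abbba => aba
  | bbaa => b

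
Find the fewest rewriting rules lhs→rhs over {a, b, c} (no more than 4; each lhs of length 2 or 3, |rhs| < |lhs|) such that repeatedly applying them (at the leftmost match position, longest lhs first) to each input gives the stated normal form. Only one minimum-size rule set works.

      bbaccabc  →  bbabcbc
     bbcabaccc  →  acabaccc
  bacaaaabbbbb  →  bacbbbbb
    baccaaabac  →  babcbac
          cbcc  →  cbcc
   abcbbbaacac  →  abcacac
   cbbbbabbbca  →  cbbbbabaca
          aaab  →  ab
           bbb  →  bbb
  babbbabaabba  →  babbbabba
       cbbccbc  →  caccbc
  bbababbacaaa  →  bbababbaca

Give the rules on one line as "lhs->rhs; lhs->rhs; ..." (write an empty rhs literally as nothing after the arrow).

  | bbaccabc => bbabcbc
  | bbcabaccc => acabaccc
  | bacaaaabbbbb => bacaabbbbb => bacbbbbb
  | baccaaabac => babcaabac => babcbac

aa->; baa->; bbc->ac; cca->bc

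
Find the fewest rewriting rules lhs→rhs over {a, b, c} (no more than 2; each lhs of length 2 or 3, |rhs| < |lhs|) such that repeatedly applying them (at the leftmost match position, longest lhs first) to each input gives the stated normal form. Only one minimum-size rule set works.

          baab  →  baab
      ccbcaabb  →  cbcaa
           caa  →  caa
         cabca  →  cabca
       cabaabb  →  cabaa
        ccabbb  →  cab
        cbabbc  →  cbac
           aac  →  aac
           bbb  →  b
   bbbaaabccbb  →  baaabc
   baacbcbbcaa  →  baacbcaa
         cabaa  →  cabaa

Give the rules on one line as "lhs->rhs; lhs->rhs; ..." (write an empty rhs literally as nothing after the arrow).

  | baab
  | ccbcaabb => cbcaabb => cbcaa
  | caa
  | cabca

bb->; cc->c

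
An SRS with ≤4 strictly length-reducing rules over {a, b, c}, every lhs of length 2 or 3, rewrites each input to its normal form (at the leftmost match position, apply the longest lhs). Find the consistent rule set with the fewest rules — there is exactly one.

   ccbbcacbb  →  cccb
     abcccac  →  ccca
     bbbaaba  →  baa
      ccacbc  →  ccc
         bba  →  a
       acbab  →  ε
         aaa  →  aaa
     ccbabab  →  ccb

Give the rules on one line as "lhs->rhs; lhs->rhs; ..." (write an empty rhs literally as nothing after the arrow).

ab->; ac->a; bb->

  | ccbbcacbb => cccacbb => cccabb => cccb
  | abcccac => cccac => ccca
  | bbbaaba => baaba => baa
  | ccacbc => ccabc => ccc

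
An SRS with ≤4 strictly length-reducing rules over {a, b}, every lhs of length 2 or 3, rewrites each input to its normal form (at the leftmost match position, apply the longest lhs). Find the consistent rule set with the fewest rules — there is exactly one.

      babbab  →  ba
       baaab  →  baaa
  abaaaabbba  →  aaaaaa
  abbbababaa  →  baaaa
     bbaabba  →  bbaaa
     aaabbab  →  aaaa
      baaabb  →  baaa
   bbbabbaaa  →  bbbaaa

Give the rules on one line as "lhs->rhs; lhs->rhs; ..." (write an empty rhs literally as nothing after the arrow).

aab->aa; ab->a; abb->

  | babbab => bab => ba
  | baaab => baaa
  | abaaaabbba => aaaaabbba => aaaaabba => aaaaaba => aaaaaa
  | abbbababaa => bababaa => baabaa => baaaa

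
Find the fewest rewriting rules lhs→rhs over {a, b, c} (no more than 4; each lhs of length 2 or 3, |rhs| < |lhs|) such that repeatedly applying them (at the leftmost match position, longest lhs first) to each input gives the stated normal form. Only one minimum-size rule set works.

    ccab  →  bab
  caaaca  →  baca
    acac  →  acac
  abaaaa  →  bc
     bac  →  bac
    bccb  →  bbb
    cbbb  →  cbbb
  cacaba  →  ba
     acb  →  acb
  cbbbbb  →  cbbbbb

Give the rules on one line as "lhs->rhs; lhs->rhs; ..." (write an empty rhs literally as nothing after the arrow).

  | ccab => bab
  | caaaca => ccaca => baca
  | acac
  | abaaaa => caaaa => ccaa => baa => bc

aa->c; aba->ca; cc->b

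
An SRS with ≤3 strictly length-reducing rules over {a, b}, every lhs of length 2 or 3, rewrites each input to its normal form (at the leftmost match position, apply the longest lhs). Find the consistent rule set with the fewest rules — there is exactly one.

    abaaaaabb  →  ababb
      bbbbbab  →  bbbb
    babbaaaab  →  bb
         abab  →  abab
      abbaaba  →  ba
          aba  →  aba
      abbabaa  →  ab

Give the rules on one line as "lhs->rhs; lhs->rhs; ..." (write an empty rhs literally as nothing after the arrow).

aa->; bba->

  | abaaaaabb => abaaabb => ababb
  | bbbbbab => bbbb
  | babbaaaab => baaaab => baab => bb
  | abab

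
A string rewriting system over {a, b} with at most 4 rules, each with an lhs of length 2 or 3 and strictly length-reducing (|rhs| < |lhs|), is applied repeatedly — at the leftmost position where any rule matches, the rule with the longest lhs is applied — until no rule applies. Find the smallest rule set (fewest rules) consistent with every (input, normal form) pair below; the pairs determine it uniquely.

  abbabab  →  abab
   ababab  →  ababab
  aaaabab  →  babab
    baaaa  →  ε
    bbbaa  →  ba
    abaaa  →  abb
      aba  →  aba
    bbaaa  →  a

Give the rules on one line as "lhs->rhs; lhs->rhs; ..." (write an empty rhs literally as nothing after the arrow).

  | abbabab => abab
  | ababab
  | aaaabab => babab
  | baaaa => bba => ε

aa->a; aaa->b; bba->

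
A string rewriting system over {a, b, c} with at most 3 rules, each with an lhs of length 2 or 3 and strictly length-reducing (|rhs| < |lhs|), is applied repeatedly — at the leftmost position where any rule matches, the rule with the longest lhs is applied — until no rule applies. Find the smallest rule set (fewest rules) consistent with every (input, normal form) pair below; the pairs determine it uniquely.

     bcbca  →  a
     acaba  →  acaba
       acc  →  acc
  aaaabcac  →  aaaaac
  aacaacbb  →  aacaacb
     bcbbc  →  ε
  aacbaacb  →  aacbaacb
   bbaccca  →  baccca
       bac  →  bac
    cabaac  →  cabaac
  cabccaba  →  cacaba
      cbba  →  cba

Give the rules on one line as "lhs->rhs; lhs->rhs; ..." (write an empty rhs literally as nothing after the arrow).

  | bcbca => bca => a
  | acaba
  | acc
  | aaaabcac => aaaaac

bb->b; bc->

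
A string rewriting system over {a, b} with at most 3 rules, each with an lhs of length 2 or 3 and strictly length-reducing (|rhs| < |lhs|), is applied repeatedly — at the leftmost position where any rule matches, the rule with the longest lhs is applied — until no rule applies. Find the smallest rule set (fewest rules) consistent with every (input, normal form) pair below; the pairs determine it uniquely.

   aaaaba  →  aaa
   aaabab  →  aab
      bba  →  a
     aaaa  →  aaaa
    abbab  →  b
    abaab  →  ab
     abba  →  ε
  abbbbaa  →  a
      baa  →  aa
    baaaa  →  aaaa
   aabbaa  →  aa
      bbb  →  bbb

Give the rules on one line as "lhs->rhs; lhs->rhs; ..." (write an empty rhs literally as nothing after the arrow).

  | aaaaba => aaa
  | aaabab => aab
  | bba => ba => a
  | aaaa

aba->; ba->a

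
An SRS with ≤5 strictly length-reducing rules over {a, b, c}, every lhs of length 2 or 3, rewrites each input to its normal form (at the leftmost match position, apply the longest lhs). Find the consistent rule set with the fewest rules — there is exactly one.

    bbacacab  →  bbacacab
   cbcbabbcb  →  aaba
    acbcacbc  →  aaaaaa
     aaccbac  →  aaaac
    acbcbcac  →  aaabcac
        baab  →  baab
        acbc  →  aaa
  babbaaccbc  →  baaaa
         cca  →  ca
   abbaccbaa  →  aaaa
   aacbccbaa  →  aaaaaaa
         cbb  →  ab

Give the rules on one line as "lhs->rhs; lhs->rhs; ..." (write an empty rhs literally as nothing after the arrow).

  | bbacacab
  | cbcbabbcb => aababbcb => aabcb => aaba
  | acbcacbc => aaaacbc => aaaaaa
  | aaccbac => aacbac => aaaac

abb->; cb->a; cbc->aa; cc->c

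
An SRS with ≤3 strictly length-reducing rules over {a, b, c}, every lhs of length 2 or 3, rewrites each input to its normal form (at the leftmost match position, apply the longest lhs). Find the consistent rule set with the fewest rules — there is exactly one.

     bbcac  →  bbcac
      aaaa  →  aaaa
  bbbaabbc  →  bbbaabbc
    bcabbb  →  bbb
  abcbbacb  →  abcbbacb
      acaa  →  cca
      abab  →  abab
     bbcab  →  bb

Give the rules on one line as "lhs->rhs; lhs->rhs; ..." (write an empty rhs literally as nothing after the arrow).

  | bbcac
  | aaaa
  | bbbaabbc
  | bcabbb => bbb

aca->cc; cab->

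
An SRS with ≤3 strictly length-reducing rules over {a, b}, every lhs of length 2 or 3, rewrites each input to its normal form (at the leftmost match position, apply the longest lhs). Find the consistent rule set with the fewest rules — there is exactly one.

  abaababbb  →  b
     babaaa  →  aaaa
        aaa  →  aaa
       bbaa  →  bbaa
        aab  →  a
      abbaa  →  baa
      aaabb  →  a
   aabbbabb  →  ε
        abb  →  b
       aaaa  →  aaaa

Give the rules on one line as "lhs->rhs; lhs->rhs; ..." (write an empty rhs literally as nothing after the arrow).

ab->; bab->a

  | abaababbb => aababbb => aabbb => abb => b
  | babaaa => aaaa
  | aaa
  | bbaa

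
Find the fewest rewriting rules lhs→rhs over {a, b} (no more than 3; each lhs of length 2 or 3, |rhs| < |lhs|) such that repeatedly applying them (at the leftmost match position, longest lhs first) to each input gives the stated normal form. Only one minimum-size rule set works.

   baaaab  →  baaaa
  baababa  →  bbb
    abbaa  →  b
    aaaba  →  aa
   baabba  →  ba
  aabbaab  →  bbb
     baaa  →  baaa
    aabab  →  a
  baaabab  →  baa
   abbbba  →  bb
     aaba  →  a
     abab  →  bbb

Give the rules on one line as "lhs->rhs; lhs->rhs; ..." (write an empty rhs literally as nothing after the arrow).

ab->a; aba->bb; bba->b

  | baaaab => baaaa
  | baababa => babbba => babba => baba => bbb
  | abbaa => abaa => bba => b
  | aaaba => aabb => aab => aa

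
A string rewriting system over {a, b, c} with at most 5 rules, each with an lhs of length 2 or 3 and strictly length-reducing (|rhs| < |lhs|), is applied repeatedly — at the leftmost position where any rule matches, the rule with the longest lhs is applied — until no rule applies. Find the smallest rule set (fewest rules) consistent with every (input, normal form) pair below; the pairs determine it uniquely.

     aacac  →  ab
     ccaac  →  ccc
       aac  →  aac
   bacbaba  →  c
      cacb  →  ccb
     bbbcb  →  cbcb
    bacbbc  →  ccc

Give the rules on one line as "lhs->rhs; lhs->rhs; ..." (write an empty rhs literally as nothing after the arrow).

  | aacac => aacc => ab
  | ccaac => ccac => ccc
  | aac
  | bacbaba => cbaba => cba => c

acc->b; ba->; bb->c; ca->c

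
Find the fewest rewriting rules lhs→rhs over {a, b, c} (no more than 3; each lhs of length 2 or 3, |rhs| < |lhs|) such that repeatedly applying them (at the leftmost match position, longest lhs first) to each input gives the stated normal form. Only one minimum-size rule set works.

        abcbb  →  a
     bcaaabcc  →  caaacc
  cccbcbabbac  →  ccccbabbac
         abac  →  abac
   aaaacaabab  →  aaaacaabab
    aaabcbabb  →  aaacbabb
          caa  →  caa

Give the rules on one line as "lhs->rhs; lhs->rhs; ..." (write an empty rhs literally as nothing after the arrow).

  | abcbb => acbb => a
  | bcaaabcc => caaabcc => caaacc
  | cccbcbabbac => ccccbabbac
  | abac

bc->c; cbb->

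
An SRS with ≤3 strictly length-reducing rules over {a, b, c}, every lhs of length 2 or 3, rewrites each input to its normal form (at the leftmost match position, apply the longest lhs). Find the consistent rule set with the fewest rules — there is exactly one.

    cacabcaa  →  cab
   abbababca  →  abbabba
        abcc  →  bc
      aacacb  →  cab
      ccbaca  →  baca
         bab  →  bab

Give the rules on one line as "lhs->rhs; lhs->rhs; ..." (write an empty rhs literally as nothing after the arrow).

  | cacabcaa => cacbaa => cabaa => cab
  | abbababca => abbabba
  | abcc => bc
  | aacacb => cacb => cab

aa->; abc->b; cb->b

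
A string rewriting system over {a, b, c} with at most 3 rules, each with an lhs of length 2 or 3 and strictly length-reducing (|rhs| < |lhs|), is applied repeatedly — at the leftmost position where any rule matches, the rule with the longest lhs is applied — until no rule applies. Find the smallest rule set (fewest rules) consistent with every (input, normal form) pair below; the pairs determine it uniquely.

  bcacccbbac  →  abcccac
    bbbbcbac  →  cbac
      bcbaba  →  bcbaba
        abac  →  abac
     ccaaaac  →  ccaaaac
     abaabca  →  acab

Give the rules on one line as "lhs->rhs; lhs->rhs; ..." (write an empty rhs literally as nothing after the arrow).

baa->c; bb->; bca->ab

  | bcacccbbac => abcccbbac => abcccac
  | bbbbcbac => bbcbac => cbac
  | bcbaba
  | abac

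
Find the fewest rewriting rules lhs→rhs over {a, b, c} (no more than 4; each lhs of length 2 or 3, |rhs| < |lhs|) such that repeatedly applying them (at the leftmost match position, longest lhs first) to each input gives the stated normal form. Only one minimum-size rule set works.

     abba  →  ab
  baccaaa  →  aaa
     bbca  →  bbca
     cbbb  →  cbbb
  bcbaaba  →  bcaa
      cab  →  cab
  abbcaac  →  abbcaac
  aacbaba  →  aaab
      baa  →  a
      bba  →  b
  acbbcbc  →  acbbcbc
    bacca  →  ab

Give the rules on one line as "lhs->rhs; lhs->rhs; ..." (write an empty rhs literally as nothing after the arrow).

  | abba => ab
  | baccaaa => ccaaa => abaa => aaa
  | bbca
  | cbbb

aba->aa; ba->; bab->c; cca->ab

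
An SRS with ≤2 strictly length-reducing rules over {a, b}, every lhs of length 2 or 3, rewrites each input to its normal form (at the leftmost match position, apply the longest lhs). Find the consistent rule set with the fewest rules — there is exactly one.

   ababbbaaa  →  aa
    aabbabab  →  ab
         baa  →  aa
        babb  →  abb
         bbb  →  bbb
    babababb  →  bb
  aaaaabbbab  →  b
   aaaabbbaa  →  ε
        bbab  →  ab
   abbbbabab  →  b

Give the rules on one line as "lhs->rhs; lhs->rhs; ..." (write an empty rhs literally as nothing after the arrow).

aaa->; ba->a

  | ababbbaaa => aabbbaaa => aabbaaa => aabaaa => aaaaa => aa
  | aabbabab => aababab => aaabab => bab => ab
  | baa => aa
  | babb => abb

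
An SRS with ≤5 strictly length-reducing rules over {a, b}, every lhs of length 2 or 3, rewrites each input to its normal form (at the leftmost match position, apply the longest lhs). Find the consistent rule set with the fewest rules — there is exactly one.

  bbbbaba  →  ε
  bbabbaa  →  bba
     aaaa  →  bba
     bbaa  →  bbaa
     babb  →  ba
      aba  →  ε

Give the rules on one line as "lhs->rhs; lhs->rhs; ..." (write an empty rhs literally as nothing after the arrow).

aaa->bb; ab->a; aba->; bbb->aa

  | bbbbaba => aababa => aba => ε
  | bbabbaa => bbabaa => bba
  | aaaa => bba
  | bbaa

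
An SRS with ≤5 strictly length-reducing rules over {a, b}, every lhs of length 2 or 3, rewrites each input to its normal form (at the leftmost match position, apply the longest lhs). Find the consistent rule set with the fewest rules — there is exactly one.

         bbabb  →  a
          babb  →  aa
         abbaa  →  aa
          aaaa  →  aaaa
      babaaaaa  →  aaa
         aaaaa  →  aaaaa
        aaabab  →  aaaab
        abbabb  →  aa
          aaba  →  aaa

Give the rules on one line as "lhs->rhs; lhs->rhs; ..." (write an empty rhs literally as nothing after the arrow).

  | bbabb => bb => a
  | babb => abb => aa
  | abbaa => aa
  | aaaa

ba->a; baa->bb; bb->a; bba->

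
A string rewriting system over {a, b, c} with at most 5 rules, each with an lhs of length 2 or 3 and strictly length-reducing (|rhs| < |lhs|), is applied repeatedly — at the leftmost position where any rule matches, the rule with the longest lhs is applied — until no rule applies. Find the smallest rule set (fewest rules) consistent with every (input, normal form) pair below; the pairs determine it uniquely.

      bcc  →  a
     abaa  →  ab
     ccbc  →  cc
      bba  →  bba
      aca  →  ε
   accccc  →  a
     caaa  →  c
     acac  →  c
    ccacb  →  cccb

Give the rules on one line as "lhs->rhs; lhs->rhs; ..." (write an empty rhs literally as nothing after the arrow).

  | bcc => ac => a
  | abaa => ab
  | ccbc => cca => cc
  | bba

aa->; ac->a; bc->a; ca->c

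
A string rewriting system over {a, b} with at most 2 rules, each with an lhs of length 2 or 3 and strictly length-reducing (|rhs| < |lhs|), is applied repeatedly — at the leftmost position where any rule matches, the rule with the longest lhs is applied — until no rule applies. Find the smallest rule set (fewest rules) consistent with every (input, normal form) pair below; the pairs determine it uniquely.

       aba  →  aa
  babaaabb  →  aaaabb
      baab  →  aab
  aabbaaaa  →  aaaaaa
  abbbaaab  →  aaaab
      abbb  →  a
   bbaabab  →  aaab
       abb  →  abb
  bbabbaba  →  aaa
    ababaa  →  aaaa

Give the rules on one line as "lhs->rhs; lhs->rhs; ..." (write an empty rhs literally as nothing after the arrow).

ba->a; bbb->

  | aba => aa
  | babaaabb => abaaabb => aaaabb
  | baab => aab
  | aabbaaaa => aabaaaa => aaaaaa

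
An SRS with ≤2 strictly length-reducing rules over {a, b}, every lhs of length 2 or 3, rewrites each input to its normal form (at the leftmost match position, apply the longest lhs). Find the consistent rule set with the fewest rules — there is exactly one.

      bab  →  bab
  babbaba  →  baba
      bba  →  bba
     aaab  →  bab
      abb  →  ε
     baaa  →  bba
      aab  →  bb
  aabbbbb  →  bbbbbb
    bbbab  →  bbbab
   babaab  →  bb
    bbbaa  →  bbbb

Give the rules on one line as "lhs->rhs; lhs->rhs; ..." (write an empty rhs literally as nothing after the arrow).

aa->b; abb->

  | bab
  | babbaba => baba
  | bba
  | aaab => bab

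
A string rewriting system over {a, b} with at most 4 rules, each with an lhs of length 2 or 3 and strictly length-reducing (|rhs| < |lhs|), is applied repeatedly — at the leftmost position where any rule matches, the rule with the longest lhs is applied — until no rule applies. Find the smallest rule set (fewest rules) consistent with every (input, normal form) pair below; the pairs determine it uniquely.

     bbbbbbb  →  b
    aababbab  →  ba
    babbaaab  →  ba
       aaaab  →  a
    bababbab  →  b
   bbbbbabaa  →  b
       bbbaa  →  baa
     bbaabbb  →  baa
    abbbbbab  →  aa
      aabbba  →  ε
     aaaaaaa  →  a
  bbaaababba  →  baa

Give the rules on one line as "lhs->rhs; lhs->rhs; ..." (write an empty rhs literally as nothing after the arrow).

  | bbbbbbb => bbbbbb => bbbbb => bbbb => bbb => bb => b
  | aababbab => aaabbab => bbab => bab => ba
  | babbaaab => babaaab => baaaab => bab => ba
  | aaaab => ab => a

aaa->; ab->a; bb->b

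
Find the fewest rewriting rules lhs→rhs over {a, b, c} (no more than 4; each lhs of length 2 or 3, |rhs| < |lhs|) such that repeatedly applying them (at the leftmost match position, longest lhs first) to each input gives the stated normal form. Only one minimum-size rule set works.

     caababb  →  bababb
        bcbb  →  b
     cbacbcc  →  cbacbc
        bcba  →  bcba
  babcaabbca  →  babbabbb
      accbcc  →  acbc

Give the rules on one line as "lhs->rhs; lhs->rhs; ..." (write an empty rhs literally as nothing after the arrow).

  | caababb => bababb
  | bcbb => b
  | cbacbcc => cbacbc
  | bcba

ca->b; cbb->; cc->c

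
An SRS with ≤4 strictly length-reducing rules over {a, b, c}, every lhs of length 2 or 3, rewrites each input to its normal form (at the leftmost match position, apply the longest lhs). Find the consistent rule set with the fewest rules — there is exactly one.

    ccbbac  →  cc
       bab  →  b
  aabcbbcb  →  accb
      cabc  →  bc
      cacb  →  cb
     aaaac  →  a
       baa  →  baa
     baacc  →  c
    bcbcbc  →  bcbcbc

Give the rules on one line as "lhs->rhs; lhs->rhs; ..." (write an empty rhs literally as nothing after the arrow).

  | ccbbac => ccac => cc
  | bab => b
  | aabcbbcb => acbbcb => accb
  | cabc => bc

aac->b; ab->; bb->; ca->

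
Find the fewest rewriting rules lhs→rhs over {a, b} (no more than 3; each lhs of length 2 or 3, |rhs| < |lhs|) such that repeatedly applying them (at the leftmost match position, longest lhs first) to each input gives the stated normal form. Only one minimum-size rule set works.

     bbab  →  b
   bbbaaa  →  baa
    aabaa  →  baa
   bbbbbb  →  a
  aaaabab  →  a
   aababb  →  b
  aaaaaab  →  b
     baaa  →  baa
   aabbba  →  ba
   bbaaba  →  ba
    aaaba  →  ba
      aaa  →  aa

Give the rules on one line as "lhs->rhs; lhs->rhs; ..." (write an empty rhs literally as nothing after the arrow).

aaa->aa; ab->b; bb->a

  | bbab => aab => ab => b
  | bbbaaa => abaaa => baaa => baa
  | aabaa => abaa => baa
  | bbbbbb => abbbb => bbbb => abb => bb => a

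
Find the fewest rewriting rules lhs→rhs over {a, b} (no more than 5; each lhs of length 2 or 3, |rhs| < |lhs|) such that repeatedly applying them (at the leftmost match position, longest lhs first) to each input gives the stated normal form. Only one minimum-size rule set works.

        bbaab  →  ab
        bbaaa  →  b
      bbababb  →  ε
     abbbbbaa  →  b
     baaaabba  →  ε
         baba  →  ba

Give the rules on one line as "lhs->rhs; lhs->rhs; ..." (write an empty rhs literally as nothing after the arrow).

aa->b; aba->a; bb->; bba->ab

  | bbaab => abab => ab
  | bbaaa => abaa => aa => b
  | bbababb => abbabb => aabbb => bbbb => bb => ε
  | abbbbbaa => abbbaa => abaa => aa => b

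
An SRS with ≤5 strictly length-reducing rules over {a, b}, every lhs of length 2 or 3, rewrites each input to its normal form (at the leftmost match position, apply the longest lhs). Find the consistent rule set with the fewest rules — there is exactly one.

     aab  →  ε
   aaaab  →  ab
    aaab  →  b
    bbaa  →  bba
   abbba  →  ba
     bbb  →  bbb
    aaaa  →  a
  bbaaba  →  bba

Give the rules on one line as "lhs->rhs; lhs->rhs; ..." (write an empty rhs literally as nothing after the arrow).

  | aab => ε
  | aaaab => ab
  | aaab => b
  | bbaa => bba

aa->a; aaa->; aab->; abb->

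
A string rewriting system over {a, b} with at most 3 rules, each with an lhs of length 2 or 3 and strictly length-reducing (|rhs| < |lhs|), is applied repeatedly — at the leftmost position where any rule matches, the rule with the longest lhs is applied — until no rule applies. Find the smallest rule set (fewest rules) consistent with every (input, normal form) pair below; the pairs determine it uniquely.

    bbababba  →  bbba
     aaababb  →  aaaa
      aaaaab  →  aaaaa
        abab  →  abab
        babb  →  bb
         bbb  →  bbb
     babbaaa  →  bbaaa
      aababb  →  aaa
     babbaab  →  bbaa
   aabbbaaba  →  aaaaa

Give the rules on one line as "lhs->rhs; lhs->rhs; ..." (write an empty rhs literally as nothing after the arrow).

aab->aa; abb->b

  | bbababba => bbabba => bbba
  | aaababb => aaaabb => aaaab => aaaa
  | aaaaab => aaaaa
  | abab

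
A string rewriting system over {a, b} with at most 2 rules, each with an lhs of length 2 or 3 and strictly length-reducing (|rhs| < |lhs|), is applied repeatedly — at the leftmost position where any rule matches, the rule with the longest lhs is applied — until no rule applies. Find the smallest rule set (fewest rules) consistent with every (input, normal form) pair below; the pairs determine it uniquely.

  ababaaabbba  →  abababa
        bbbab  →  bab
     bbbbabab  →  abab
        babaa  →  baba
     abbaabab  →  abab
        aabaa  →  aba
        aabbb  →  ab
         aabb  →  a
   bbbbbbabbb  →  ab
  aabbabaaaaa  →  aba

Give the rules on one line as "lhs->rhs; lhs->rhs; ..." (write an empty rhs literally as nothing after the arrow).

  | ababaaabbba => ababaabbba => abababbba => abababa
  | bbbab => bab
  | bbbbabab => bbabab => abab
  | babaa => baba

aa->a; bb->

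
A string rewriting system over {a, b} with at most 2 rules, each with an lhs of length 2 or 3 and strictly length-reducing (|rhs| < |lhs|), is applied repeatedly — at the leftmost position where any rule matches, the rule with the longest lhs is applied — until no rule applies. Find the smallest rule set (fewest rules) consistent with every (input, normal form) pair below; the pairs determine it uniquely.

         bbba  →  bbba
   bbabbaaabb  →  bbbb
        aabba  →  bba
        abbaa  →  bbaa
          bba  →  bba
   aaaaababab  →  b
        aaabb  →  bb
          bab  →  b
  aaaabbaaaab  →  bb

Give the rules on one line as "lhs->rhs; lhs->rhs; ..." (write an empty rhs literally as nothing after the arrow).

  | bbba
  | bbabbaaabb => bbbaaabb => bbbaabb => bbbabb => bbbb
  | aabba => abba => bba
  | abbaa => bbaa

ab->b; bab->b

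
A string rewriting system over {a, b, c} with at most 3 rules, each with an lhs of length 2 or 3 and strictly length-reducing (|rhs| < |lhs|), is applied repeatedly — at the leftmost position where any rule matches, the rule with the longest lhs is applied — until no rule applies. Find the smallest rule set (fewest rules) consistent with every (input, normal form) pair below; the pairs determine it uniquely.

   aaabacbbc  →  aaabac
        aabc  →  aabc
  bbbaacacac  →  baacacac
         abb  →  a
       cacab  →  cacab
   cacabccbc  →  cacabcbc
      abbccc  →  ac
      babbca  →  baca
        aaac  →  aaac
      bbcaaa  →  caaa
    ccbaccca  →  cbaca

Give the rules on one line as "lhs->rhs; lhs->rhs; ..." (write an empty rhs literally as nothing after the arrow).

bb->; cc->c

  | aaabacbbc => aaabacc => aaabac
  | aabc
  | bbbaacacac => baacacac
  | abb => a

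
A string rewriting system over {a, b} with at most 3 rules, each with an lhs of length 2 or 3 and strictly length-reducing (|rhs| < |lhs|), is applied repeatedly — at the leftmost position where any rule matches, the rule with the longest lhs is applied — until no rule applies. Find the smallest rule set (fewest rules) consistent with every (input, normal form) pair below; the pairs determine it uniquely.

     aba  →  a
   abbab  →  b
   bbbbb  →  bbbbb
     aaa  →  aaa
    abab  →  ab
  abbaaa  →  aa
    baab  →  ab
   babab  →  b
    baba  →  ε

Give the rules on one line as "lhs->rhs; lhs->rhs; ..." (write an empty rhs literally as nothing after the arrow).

abb->b; ba->

  | aba => a
  | abbab => bab => b
  | bbbbb
  | aaa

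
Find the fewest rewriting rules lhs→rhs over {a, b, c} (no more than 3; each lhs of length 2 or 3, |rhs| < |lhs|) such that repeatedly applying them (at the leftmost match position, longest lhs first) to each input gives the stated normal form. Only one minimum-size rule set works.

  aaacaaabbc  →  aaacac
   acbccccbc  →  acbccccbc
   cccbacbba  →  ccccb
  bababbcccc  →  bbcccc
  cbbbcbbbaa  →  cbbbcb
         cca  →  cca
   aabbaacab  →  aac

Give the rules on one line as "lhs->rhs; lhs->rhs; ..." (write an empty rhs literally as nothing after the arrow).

ab->; ba->

  | aaacaaabbc => aaacaabc => aaacac
  | acbccccbc
  | cccbacbba => ccccbba => ccccb
  | bababbcccc => babbcccc => bbcccc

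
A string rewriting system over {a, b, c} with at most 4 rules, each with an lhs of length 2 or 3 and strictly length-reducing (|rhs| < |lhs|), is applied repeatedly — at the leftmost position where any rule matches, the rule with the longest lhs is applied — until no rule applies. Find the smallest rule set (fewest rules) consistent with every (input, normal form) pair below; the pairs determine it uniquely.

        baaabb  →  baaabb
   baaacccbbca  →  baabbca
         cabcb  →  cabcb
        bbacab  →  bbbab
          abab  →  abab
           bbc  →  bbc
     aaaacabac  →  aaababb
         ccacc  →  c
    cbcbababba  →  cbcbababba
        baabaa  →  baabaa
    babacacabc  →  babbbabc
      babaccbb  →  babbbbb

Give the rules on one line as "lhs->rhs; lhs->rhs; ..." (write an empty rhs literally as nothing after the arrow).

  | baaabb
  | baaacccbbca => baabbcbbca => baabbca
  | cabcb
  | bbacab => bbbab

ac->b; acc->bb; cbb->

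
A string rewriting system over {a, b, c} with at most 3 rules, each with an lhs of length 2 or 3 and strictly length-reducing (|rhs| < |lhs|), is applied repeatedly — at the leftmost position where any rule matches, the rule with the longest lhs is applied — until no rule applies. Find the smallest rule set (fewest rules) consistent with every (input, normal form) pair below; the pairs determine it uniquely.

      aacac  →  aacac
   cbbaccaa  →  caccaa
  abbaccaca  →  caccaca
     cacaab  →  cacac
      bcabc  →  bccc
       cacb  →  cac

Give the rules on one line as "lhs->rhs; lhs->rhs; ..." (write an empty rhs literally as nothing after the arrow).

  | aacac
  | cbbaccaa => cbaccaa => caccaa
  | abbaccaca => cbaccaca => caccaca
  | cacaab => cacac

ab->c; cb->c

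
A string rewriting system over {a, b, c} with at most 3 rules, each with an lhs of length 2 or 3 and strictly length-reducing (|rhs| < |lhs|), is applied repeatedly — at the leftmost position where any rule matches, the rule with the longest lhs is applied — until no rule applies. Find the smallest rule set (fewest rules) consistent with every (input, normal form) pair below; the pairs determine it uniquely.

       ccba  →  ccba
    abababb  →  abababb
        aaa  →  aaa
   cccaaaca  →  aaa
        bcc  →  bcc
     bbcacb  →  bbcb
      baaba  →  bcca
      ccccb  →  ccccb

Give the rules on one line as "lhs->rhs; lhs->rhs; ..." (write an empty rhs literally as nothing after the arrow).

  | ccba
  | abababb
  | aaa
  | cccaaaca => ccaaaca => caaaca => aaaca => aaa

aab->cc; ac->; caa->aa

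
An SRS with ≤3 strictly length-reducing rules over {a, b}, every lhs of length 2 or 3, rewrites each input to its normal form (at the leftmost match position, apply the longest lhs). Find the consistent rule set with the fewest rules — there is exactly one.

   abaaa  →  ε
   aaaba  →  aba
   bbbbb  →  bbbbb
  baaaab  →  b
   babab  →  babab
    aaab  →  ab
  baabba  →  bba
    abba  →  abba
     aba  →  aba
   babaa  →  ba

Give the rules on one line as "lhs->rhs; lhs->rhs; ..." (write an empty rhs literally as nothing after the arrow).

aa->; baa->

  | abaaa => aa => ε
  | aaaba => aba
  | bbbbb
  | baaaab => aab => b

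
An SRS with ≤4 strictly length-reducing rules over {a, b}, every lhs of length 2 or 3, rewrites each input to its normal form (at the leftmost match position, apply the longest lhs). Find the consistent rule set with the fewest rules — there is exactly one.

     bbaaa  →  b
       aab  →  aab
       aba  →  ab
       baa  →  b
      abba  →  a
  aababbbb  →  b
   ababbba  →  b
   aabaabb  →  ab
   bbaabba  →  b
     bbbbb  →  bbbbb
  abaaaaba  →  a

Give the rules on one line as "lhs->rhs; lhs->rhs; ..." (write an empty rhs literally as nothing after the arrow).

  | bbaaa => baaa => baa => ba => b
  | aab
  | aba => ab
  | baa => ba => b

abb->; ba->b; bba->ba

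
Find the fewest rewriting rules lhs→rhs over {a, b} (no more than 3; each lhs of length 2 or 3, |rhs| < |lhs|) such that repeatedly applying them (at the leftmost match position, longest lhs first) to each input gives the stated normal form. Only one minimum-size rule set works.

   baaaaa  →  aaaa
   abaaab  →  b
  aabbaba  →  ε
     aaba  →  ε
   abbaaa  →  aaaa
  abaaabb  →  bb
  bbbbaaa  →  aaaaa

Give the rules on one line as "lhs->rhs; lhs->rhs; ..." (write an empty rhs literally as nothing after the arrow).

  | baaaaa => aaaa
  | abaaab => baaab => aab => ab => b
  | aabbaba => abbaba => bbaba => aaba => aba => ba => ε
  | aaba => aba => ba => ε

ab->b; ba->; bba->aa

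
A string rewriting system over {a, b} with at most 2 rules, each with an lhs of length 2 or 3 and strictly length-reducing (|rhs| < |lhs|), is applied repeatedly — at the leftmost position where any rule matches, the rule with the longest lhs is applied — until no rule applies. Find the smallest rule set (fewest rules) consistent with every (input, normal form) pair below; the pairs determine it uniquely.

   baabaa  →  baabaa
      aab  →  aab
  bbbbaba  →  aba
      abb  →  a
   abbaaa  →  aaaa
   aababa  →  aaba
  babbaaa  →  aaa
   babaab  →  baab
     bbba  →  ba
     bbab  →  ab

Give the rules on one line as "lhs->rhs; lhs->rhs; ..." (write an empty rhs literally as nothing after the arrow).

bab->b; bb->

  | baabaa
  | aab
  | bbbbaba => bbaba => aba
  | abb => a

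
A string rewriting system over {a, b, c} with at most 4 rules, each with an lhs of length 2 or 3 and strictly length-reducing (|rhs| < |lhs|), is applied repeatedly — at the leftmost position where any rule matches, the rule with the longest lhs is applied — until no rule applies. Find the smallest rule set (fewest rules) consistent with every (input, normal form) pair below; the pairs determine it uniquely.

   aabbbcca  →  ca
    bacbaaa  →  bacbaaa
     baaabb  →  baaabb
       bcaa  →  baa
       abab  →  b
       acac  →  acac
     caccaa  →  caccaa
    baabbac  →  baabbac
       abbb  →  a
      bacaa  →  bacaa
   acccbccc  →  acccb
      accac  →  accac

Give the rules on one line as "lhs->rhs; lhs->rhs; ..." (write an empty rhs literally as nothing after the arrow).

  | aabbbcca => aacca => ca
  | bacbaaa
  | baaabb
  | bcaa => baa

aac->; aba->; bbb->; bc->b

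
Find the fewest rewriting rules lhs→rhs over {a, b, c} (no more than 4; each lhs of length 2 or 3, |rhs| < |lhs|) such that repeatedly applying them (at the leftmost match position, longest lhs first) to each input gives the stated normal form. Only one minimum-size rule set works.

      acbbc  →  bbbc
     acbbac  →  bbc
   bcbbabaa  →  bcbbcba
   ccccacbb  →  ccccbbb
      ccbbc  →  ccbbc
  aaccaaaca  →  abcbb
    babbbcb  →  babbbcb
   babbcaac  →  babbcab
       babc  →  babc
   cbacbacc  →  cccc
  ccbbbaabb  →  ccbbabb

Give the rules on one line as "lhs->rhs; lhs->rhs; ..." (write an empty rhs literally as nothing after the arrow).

  | acbbc => bbbc
  | acbbac => bbbac => bbc
  | bcbbabaa => bcbbcba
  | ccccacbb => ccccbbb

aba->cb; ac->b; baa->a; bac->c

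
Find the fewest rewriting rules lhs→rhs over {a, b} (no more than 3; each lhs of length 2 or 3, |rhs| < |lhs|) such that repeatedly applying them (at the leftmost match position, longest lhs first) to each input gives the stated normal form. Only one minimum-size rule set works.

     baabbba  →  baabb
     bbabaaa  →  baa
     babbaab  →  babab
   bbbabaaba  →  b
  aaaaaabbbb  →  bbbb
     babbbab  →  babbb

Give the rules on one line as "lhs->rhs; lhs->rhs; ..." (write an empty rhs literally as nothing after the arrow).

aaa->; bba->b

  | baabbba => baabb
  | bbabaaa => bbaaa => baa
  | babbaab => babab
  | bbbabaaba => bbbaaba => bbaba => bba => b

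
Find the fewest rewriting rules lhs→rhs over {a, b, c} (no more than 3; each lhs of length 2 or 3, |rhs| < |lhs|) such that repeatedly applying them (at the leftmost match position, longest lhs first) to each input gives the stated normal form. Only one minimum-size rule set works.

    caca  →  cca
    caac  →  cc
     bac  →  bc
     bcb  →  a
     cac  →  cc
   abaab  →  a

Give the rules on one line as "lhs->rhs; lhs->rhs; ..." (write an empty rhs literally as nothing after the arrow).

ab->; ac->c; bcb->a

  | caca => cca
  | caac => cac => cc
  | bac => bc
  | bcb => a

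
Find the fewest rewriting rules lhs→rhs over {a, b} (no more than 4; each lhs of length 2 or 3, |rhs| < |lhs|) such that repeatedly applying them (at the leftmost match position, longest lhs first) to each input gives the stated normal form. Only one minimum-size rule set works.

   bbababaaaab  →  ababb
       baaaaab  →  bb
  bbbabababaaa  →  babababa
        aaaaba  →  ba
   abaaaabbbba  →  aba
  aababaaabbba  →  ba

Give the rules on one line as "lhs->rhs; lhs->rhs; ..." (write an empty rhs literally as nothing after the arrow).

aa->a; aab->b; bba->a

  | bbababaaaab => ababaaaab => ababaaab => ababaab => ababb
  | baaaaab => baaaab => baaab => baab => bb
  | bbbabababaaa => babababaaa => babababaa => babababa
  | aaaaba => aaaba => aaba => ba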